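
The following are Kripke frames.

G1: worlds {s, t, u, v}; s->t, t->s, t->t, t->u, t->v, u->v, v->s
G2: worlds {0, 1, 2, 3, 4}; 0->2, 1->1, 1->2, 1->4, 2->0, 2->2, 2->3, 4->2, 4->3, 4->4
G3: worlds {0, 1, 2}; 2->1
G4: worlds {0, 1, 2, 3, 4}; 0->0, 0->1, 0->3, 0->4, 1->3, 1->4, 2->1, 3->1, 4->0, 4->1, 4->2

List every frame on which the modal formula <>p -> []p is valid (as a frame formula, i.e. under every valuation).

G3

Frame correspondent (Sahlqvist): forall x forall y forall z (Rxy & Rxz -> y = z) — i.e. partial functionality.
G1: fails — t sees both s and t.
G2: fails — 1 sees both 1 and 2.
G3: satisfies the condition.
G4: fails — 0 sees both 0 and 1.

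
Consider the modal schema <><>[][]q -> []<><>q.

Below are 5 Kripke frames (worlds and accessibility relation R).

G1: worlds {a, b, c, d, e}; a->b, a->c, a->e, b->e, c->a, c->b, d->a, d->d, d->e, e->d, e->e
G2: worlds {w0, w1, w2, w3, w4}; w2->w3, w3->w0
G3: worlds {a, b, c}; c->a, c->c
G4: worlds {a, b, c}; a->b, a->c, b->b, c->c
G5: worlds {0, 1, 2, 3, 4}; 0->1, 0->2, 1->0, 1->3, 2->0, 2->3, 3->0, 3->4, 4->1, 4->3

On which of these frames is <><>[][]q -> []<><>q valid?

G1, G5

This is the axiom for a generalized confluence (Geach) condition; its first-order frame correspondent is forall x forall y forall z ((x R^2 y & xRz) -> exists w (y R^2 w & z R^2 w)).
G1: holds.
G2: fails — w2R²w0, w2Rw3 but no w with w0R²w and w3R²w.
G3: fails — cR²a, cRa but no w with aR²w and aR²w.
G4: fails — aR²b, aRc but no w with bR²w and cR²w.
G5: holds.
Valid on: G1, G5.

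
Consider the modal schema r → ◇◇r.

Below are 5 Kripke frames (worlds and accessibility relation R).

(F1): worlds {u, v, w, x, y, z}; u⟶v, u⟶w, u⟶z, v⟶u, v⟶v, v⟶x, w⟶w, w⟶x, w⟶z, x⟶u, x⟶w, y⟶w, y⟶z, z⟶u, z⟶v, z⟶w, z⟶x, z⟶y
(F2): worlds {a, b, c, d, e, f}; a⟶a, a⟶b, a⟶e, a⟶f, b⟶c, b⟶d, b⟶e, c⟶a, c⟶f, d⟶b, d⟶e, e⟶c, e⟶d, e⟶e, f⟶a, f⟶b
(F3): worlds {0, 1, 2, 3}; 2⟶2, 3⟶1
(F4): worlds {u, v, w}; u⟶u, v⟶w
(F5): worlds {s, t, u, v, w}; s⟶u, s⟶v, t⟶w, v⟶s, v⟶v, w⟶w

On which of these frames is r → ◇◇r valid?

The schema corresponds to a generalized confluence (Geach) condition: ∀x ∃w (x = w ∧ xR²w).
(F1): satisfies the condition.
(F2): fails — at c but no w with c=w and cR²w.
(F3): fails — at 0 but no w with 0=w and 0R²w.
(F4): fails — at v but no t with v=t and vR²t.
(F5): fails — at t but no w* with t=w* and tR²w*.
Valid on: (F1).

(F1)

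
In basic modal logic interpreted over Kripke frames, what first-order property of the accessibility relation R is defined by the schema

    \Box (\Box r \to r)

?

Shift-reflexivity

Suppose □(□r→r) is valid. Take Rxy and set V(r)={w : Ryw}. Then at y, □r holds; since □(□r→r) at x, □r→r at y, so r at y, i.e. Ryy.
Conversely, any frame satisfying \forall x \forall y (Rxy \to Ryy) validates the schema.
So the correspondent is shift-reflexivity.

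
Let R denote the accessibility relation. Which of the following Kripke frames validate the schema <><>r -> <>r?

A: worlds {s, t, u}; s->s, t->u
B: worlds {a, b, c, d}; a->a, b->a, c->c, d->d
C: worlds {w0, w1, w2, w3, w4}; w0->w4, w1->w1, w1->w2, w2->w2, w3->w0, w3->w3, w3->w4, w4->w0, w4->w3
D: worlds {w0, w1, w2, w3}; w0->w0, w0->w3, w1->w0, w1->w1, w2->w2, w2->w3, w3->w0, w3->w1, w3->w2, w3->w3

The schema corresponds to transitivity: forall x forall y forall z (Rxy & Ryz -> Rxz).
A: condition met.
B: condition met.
C: fails — Rw0w4 and Rw4w0 but not Rw0w0.
D: fails — Rw1w0 and Rw0w3 but not Rw1w3.
Valid on: A, B.

A, B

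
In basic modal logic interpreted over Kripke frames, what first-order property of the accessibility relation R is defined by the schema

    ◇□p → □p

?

Replacing p by ¬p and contraposing gives the equivalent schema ◇p → □◇p.
Suppose ◇p→□◇p is valid. Take Rxy, Rxz and set V(p)={y}. Then ◇p at x, so □◇p at x, so ◇p at z, so some w with Rzw has p; w=y, i.e. Rzy. By symmetry of the argument, Ryz.

the Euclidean property: ∀x ∀y ∀z (Rxy ∧ Rxz → Ryz)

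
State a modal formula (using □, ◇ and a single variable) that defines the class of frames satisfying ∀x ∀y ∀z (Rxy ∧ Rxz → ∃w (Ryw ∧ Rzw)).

This is convergence; the standard corresponding axiom is .2: ◇□r → □◇r.
Suppose ◇□r→□◇r is valid. Take Rxy, Rxz and set V(r)={w : Ryw}. Then □r at y so ◇□r at x, so □◇r at x, so ◇r at z, giving w with Rzw and Ryw.

◇□r → □◇r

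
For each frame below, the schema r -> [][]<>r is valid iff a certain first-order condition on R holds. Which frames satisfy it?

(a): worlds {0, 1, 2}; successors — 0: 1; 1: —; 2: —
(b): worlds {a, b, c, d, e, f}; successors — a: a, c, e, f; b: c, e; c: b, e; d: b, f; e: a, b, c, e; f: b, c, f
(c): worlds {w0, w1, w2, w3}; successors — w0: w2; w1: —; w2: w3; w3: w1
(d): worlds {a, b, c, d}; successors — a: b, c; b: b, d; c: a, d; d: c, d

(a)

This is the axiom for a generalized confluence (Geach) condition; its first-order frame correspondent is forall x forall z (x R^2 z -> exists w (x = w & zRw)).
(a): ✓.
(b): fails — aR²b but no w with a=w and bRw.
(c): fails — w0R²w3 but no w with w0=w and w3Rw.
(d): fails — aR²a but no w with a=w and aRw.
Valid on: (a).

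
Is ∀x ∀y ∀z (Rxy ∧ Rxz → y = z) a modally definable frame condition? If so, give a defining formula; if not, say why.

Yes: it is partial functionality, defined by the CD schema ◇q → □q.
Suppose ◇q→□q is valid. Take Rxy, Rxz and set V(q)={y}. Then ◇q at x, so □q at x, so q at z, i.e. z=y.

Yes — defined by ◇q → □q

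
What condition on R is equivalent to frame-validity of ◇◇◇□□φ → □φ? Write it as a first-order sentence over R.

∀x ∀y ∀z ((xR³y ∧ xRz) → ∃w (yR²w ∧ z = w))

This is a Sahlqvist (Geach-type) schema ◇^3□^2φ → □^1◇^0φ.
Minimal-valuation argument: fix x; take any y with xR^3y and any z with xR^1z. Set V(φ) to the set of worlds R-reachable from y in exactly 2 steps. Then □^2φ holds at y, so the antecedent holds at x; validity forces ◇^0φ at z, giving a w with zR^0w and yR^2w.
First-order correspondent: ∀x ∀y ∀z ((xR³y ∧ xRz) → ∃w (yR²w ∧ z = w)).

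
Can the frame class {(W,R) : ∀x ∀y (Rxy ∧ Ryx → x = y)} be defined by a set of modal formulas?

Any modally definable frame class is closed under surjective bounded morphisms.
The 8-cycle (worlds w0,w1,w2,w3,w4,w5,w6,w7 with w0→w1→w2→w3→w4→w5→w6→w7→w0) is antisymmetric. Sending even-indexed worlds to a and odd-indexed worlds to b is a surjective bounded morphism onto the two-world frame with a↔b, which is not antisymmetric.
So the class is not modally definable.

No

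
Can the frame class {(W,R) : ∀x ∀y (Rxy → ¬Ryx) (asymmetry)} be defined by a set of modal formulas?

Not definable by any modal formula

If a class were modally definable it would be closed under surjective bounded morphisms (Goldblatt–Thomason).
The 3-cycle (worlds w0,w1,w2 with w0→w1→w2→w0) is asymmetric. Mapping every world to a single reflexive point • is a surjective bounded morphism, and the reflexive point is not asymmetric (R•• but asymmetry requires ¬R••).
So no modal formula (or set of formulas) defines exactly the asymmetric frames.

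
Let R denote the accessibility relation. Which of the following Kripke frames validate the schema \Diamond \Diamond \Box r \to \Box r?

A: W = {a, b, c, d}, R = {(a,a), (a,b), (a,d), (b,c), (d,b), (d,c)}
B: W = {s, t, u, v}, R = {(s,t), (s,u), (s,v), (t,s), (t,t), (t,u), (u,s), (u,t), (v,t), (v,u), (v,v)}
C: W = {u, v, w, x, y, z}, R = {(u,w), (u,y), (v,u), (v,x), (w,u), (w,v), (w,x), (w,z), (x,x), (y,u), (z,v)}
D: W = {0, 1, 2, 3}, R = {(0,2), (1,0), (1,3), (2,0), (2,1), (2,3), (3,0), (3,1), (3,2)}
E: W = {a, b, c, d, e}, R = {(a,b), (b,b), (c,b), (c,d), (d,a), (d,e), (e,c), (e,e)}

Frame correspondent (Sahlqvist): \forall x \forall y \forall z ((x R^2 y \wedge xRz) \to \exists w (yRw \wedge z = w)) — i.e. a generalized confluence (Geach) condition.
A: fails — aR²b, aRa but no w with bRw and a=w.
B: fails — sR²t, sRv but no w with tRw and v=w.
C: fails — uR²v, uRw but no t with vRt and w=t.
D: fails — 0R²1, 0R2 but no w with 1Rw and 2=w.
E: fails — cR²a, cRd but no w with aRw and d=w.

none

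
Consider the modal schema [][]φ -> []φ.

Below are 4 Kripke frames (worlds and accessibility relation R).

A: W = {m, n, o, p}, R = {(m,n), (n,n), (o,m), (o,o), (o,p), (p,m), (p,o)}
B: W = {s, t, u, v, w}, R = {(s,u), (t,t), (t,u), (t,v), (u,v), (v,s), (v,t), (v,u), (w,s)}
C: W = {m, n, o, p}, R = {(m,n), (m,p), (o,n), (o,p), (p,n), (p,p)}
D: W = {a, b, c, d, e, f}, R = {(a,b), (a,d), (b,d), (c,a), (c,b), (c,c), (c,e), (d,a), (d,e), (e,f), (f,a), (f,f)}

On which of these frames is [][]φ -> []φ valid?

This is the axiom for density; its first-order frame correspondent is forall x forall y (Rxy -> exists z (Rxz & Rzy)).
A: satisfies the condition.
B: fails — Ruv but no z with Ruz and Rzv.
C: satisfies the condition.
D: fails — Rab but no z with Raz and Rzb.
Valid on: A, C.

A, C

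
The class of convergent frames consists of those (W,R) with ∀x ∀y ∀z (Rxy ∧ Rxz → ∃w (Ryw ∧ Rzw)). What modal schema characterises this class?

◇□s → □◇s

This is convergence; the standard corresponding axiom is .2: ◇□s → □◇s.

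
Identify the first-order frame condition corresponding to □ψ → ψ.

This is the T axiom.
Its frame correspondent is reflexivity — ∀x Rxx.

reflexivity: ∀x Rxx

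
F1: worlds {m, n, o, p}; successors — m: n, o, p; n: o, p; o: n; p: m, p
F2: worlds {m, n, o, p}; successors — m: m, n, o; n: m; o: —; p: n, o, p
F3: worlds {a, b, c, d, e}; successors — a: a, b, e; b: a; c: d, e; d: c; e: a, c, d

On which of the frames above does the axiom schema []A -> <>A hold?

The schema corresponds to seriality: forall x exists y Rxy.
F1: satisfies the condition.
F2: fails — world o has no successor.
F3: satisfies the condition.
Valid on: F1, F3.

F1, F3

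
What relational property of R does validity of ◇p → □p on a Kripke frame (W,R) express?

This is the CD axiom.
It corresponds to partial functionality: ∀x ∀y ∀z (Rxy ∧ Rxz → y = z).

Partial functionality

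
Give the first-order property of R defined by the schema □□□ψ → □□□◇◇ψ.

∀x ∀z (xR³z → ∃w (xR³w ∧ zR²w))

This is a Sahlqvist (Geach-type) schema ◇^0□^3ψ → □^3◇^2ψ.
First-order correspondent: ∀x ∀z (xR³z → ∃w (xR³w ∧ zR²w)).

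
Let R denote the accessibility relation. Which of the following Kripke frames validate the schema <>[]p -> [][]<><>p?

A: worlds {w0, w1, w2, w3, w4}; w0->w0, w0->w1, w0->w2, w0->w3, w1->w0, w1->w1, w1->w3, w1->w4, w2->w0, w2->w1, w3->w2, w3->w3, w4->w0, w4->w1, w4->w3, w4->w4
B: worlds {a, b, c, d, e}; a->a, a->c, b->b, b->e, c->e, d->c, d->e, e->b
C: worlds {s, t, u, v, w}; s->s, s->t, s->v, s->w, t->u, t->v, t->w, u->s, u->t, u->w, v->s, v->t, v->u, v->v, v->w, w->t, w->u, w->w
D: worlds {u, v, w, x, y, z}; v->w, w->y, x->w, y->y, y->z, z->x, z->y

A, C

The schema corresponds to a generalized confluence (Geach) condition: forall x forall y forall z ((xRy & x R^2 z) -> exists w (yRw & z R^2 w)).
A: satisfies the condition.
B: fails — aRa, aR²c but no w with aRw and cR²w.
C: satisfies the condition.
D: fails — zRx, zR²w but no t with xRt and wR²t.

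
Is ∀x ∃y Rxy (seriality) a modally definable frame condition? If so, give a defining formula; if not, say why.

This is a Sahlqvist condition; the D axiom □r → ◇r defines it.

Yes, by □r → ◇r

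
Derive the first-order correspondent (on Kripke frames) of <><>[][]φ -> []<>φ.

forall x forall y forall z ((x R^2 y & xRz) -> exists w (y R^2 w & zRw))

This is a Sahlqvist (Geach-type) schema ◇^2□^2φ → □^1◇^1φ.
Minimal-valuation argument: fix x; take any y with xR^2y and any z with xR^1z. Set V(φ) to the set of worlds R-reachable from y in exactly 2 steps. Then □^2φ holds at y, so the antecedent holds at x; validity forces ◇^1φ at z, giving a w with zR^1w and yR^2w.
First-order correspondent: forall x forall y forall z ((x R^2 y & xRz) -> exists w (y R^2 w & zRw)).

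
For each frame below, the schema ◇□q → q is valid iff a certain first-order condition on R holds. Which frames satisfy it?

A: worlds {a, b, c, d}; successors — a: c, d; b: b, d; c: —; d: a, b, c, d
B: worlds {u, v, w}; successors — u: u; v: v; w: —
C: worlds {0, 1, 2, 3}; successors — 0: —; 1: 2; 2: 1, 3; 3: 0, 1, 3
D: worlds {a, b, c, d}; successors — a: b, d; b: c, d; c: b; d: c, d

Frame correspondent (Sahlqvist): ∀x ∀y (Rxy → Ryx) — i.e. symmetry.
A: fails — Rdc but not Rcd.
B: satisfies the condition.
C: fails — R31 but not R13.
D: fails — Rdc but not Rcd.

B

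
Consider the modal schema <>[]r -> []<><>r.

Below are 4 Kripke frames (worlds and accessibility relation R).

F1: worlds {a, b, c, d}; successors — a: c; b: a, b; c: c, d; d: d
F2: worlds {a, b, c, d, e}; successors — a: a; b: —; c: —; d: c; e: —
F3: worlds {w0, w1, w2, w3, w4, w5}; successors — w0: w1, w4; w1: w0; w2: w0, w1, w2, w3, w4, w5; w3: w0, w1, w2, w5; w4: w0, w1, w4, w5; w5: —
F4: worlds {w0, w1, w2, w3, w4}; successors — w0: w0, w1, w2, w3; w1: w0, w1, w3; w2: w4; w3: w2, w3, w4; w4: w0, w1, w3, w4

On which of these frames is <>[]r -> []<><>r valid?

F4

This is the axiom for a generalized confluence (Geach) condition; its first-order frame correspondent is forall x forall y forall z ((xRy & xRz) -> exists w (yRw & z R^2 w)).
F1: fails — bRb, bRa but no w with bRw and aR²w.
F2: fails — dRc, dRc but no w with cRw and cR²w.
F3: fails — w0Rw1, w0Rw1 but no w with w1Rw and w1R²w.
F4: satisfies the condition.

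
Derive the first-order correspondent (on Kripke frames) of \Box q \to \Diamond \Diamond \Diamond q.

This is a Sahlqvist (Geach-type) schema ◇^0□^1q → □^0◇^3q.
Minimal-valuation argument: fix x; take any y with xR^0y and any z with xR^0z. Set V(q) to the set of worlds R-reachable from y in exactly 1 step. Then □^1q holds at y, so the antecedent holds at x; validity forces ◇^3q at z, giving a w with zR^3w and yR^1w.
First-order correspondent: \forall x \exists w (xRw \wedge x R^3 w).

\forall x \exists w (xRw \wedge x R^3 w)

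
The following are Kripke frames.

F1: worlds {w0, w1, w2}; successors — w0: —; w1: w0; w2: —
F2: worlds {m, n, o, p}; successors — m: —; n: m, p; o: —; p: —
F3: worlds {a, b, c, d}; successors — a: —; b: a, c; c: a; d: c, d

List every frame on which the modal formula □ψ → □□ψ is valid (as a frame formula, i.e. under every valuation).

Frame correspondent (Sahlqvist): ∀x ∀y ∀z (Rxy ∧ Ryz → Rxz) — i.e. transitivity.
F1: ✓.
F2: ✓.
F3: fails — Rdc and Rca but not Rda.
Valid on: F1, F2.

F1, F2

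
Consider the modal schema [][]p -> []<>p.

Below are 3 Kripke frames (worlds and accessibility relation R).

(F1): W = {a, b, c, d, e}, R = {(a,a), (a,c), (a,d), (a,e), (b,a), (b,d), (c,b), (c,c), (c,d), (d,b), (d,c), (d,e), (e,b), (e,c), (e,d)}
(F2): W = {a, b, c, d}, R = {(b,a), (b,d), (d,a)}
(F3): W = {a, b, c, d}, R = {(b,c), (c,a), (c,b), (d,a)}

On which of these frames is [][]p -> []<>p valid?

The schema corresponds to a generalized confluence (Geach) condition: forall x forall z (xRz -> exists w (x R^2 w & zRw)).
(F1): condition met.
(F2): fails — bRa but no w with bR²w and aRw.
(F3): fails — cRa but no w with cR²w and aRw.

(F1)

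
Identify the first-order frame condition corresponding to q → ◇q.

Equivalently (dual form): □q → q.
Suppose □q→q is valid. At any x set V(q)={w : Rxw}. Then □q holds at x, so q holds at x, i.e. Rxx.
Conversely, on a frame with reflexivity the schema holds at every world under every valuation.
So the correspondent is reflexivity.

Reflexivity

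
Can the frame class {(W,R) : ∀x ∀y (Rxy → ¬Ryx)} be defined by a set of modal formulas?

No

Any modally definable frame class is closed under surjective bounded morphisms.
The 5-cycle (worlds w0,w1,w2,w3,w4 with w0→w1→w2→w3→w4→w0) is asymmetric. Mapping every world to a single reflexive point • is a surjective bounded morphism, and the reflexive point is not asymmetric (R•• but asymmetry requires ¬R••).
So no modal formula (or set of formulas) defines exactly the asymmetric frames.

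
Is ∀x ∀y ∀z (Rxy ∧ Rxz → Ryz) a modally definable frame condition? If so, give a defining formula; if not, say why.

Yes: it is the Euclidean property, defined by the 5 schema ◇q → □◇q.
Suppose ◇q→□◇q is valid. Take Rxy, Rxz and set V(q)={y}. Then ◇q at x, so □◇q at x, so ◇q at z, so some w with Rzw has q; w=y, i.e. Rzy. By symmetry of the argument, Ryz.

Yes — defined by ◇q → □◇q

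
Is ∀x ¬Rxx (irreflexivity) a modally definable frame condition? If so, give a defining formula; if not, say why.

Not modally definable

Modal frame validity is preserved under surjective bounded morphisms.
The 4-cycle (worlds w0,w1,w2,w3 with w0→w1→w2→w3→w0) is irreflexive, and the map sending every world to a single reflexive point • is a surjective bounded morphism (forth: every edge maps to (•,•); back: every world has a successor). So any modal formula valid on the 4-cycle is also valid on the reflexive point, which is not irreflexive.
Hence irreflexivity is not modally definable.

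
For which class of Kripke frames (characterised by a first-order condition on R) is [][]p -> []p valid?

density

Suppose □□p→□p is valid. Take Rxy and set V(p)={w : xR²w}. Then □□p at x, so □p at x, so p at y, i.e. ∃z(Rxz∧Rzy).
The converse is a direct semantic check.
Frame condition: forall x forall y (Rxy -> exists z (Rxz & Rzy)).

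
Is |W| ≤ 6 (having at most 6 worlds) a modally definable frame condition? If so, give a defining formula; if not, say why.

If a class were modally definable it would be closed under disjoint unions (Goldblatt–Thomason).
Any modal formula valid on each of 7 disjoint one-world frames is valid on their disjoint union (validity is preserved under disjoint unions). Each one-world frame has |W|=1≤6, but the union has |W|=7.
So no modal formula (or set of formulas) defines exactly the |W|≤6 frames.

Not definable by any modal formula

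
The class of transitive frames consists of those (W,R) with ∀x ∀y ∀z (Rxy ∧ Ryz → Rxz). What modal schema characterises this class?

□p → □□p

The condition is transitivity. The 4 schema □p → □□p defines it.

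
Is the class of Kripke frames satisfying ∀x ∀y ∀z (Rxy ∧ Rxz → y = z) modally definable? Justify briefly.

Yes: it is partial functionality, defined by the CD schema ◇r → □r.

Definable; ◇r → □r defines it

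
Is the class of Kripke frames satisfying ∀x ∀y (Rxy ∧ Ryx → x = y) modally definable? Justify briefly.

Not modally definable

Modal frame validity is preserved under surjective bounded morphisms.
The 6-cycle (worlds a,b,c,d,e,f with a→b→c→d→e→f→a) is antisymmetric. Sending even-indexed worlds to • and odd-indexed worlds to ∘ is a surjective bounded morphism onto the two-world frame with •↔∘, which is not antisymmetric.
So no modal formula (or set of formulas) defines exactly the antisymmetric frames.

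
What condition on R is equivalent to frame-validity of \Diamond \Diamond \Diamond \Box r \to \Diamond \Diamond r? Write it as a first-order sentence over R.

This is a Sahlqvist (Geach-type) schema ◇^3□^1r → □^0◇^2r.
Minimal-valuation argument: fix x; take any y with xR^3y and any z with xR^0z. Set V(r) to the set of worlds R-reachable from y in exactly 1 step. Then □^1r holds at y, so the antecedent holds at x; validity forces ◇^2r at z, giving a w with zR^2w and yR^1w.
First-order correspondent: \forall x \forall y (x R^3 y \to \exists w (yRw \wedge x R^2 w)).

\forall x \forall y (x R^3 y \to \exists w (yRw \wedge x R^2 w))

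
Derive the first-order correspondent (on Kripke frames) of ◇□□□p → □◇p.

This is a Sahlqvist (Geach-type) schema ◇^1□^3p → □^1◇^1p.
First-order correspondent: ∀x ∀y ∀z ((xRy ∧ xRz) → ∃w (yR³w ∧ zRw)).

∀x ∀y ∀z ((xRy ∧ xRz) → ∃w (yR³w ∧ zRw))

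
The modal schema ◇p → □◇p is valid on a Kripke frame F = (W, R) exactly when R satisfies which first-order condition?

Suppose ◇p→□◇p is valid. Take Rxy, Rxz and set V(p)={y}. Then ◇p at x, so □◇p at x, so ◇p at z, so some w with Rzw has p; w=y, i.e. Rzy. By symmetry of the argument, Ryz.
Conversely, on a frame with the Euclidean property the schema holds at every world under every valuation.
So the correspondent is the Euclidean property.

the Euclidean property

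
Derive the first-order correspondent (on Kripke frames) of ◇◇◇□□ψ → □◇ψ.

∀x ∀y ∀z ((xR³y ∧ xRz) → ∃w (yR²w ∧ zRw))

This is a Sahlqvist (Geach-type) schema ◇^3□^2ψ → □^1◇^1ψ.
First-order correspondent: ∀x ∀y ∀z ((xR³y ∧ xRz) → ∃w (yR²w ∧ zRw)).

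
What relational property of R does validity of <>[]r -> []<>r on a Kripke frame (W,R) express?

convergence: forall x forall y forall z (Rxy & Rxz -> exists w (Ryw & Rzw))

Suppose ◇□r→□◇r is valid. Take Rxy, Rxz and set V(r)={w : Ryw}. Then □r at y so ◇□r at x, so □◇r at x, so ◇r at z, giving w with Rzw and Ryw.
Conversely, any frame satisfying forall x forall y forall z (Rxy & Rxz -> exists w (Ryw & Rzw)) validates the schema.
Frame condition: forall x forall y forall z (Rxy & Rxz -> exists w (Ryw & Rzw)).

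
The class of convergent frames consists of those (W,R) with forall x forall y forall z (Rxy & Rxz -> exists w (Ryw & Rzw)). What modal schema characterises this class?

A defining formula is ◇□p → □◇p (the .2 axiom).
Suppose ◇□p→□◇p is valid. Take Rxy, Rxz and set V(p)={w : Ryw}. Then □p at y so ◇□p at x, so □◇p at x, so ◇p at z, giving w with Rzw and Ryw.

◇□p → □◇p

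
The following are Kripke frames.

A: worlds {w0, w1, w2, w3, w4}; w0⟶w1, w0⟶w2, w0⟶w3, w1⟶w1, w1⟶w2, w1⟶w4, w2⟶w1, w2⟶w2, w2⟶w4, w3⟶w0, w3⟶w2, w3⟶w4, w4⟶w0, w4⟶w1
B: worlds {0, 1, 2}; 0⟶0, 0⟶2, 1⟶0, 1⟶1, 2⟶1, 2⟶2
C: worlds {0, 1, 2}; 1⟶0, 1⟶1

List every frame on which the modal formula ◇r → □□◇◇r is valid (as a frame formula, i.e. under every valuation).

B

This is the axiom for a generalized confluence (Geach) condition; its first-order frame correspondent is ∀x ∀y ∀z ((xRy ∧ xR²z) → ∃w (y = w ∧ zR²w)).
A: fails — w0Rw3, w0R²w0 but no w with w3=w and w0R²w.
B: holds.
C: fails — 1R0, 1R²0 but no w with 0=w and 0R²w.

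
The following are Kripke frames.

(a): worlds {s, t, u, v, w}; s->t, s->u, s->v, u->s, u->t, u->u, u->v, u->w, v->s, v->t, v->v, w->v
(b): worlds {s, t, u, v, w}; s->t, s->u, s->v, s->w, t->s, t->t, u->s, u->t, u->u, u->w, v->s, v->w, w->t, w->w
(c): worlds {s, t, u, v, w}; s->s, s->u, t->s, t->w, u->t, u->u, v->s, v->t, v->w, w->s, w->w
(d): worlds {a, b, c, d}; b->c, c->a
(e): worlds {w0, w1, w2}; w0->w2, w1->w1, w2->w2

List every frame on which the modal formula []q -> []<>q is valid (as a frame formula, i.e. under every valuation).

This is the axiom for a generalized confluence (Geach) condition; its first-order frame correspondent is forall x forall z (xRz -> exists w (xRw & zRw)).
(a): fails — sRt but no w* with sRw* and tRw*.
(b): holds.
(c): fails — uRt but no w* with uRw* and tRw*.
(d): fails — bRc but no w with bRw and cRw.
(e): holds.
Valid on: (b), (e).

(b), (e)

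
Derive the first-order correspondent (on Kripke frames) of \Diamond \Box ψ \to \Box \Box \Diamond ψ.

This is a Sahlqvist (Geach-type) schema ◇^1□^1ψ → □^2◇^1ψ.
First-order correspondent: \forall x \forall y \forall z ((xRy \wedge x R^2 z) \to \exists w (yRw \wedge zRw)).

\forall x \forall y \forall z ((xRy \wedge x R^2 z) \to \exists w (yRw \wedge zRw))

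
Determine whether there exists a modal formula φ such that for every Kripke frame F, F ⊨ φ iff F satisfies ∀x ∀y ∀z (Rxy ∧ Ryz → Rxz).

This is a Sahlqvist condition; the 4 axiom □q → □□q defines it.

Definable; □q → □□q defines it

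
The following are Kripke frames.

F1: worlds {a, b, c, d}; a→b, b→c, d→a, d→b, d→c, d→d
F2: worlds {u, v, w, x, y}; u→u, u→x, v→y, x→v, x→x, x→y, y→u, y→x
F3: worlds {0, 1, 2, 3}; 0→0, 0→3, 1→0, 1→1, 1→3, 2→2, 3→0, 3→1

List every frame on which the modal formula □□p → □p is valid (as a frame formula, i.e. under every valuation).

F3

The schema corresponds to density: ∀x ∀y (Rxy → ∃z (Rxz ∧ Rzy)).
F1: fails — Rbc but no z with Rbz and Rzc.
F2: fails — Rvy but no z with Rvz and Rzy.
F3: holds.
Valid on: F3.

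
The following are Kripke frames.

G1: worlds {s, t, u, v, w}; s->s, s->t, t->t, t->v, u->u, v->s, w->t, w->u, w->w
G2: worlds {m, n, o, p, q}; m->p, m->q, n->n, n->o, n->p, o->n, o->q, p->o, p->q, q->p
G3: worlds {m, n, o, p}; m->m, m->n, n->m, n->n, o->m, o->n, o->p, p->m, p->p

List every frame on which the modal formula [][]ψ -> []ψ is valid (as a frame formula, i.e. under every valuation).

G1, G3

The schema corresponds to density: forall x forall y (Rxy -> exists z (Rxz & Rzy)).
G1: condition met.
G2: fails — Rpo but no z with Rpz and Rzo.
G3: condition met.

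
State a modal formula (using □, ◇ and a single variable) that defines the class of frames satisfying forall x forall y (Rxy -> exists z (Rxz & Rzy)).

A defining formula is □□q → □q (the C4 axiom).

□□q → □q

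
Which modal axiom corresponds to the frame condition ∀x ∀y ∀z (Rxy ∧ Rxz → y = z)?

◇s → □s

A defining formula is ◇s → □s (the CD axiom).
Suppose ◇s→□s is valid. Take Rxy, Rxz and set V(s)={y}. Then ◇s at x, so □s at x, so s at z, i.e. z=y.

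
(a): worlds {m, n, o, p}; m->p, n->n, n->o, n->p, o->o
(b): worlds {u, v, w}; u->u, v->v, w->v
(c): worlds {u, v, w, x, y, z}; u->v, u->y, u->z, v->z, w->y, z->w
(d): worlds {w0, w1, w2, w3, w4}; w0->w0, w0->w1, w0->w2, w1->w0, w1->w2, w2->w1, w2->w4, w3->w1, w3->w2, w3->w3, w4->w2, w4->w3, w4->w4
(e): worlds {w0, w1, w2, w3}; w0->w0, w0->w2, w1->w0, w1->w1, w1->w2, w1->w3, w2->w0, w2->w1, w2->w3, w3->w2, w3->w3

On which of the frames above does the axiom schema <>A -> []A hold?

(b)

Frame correspondent (Sahlqvist): forall x forall y forall z (Rxy & Rxz -> y = z) — i.e. partial functionality.
(a): fails — n sees both n and o.
(b): ✓.
(c): fails — u sees both v and y.
(d): fails — w0 sees both w0 and w1.
(e): fails — w0 sees both w0 and w2.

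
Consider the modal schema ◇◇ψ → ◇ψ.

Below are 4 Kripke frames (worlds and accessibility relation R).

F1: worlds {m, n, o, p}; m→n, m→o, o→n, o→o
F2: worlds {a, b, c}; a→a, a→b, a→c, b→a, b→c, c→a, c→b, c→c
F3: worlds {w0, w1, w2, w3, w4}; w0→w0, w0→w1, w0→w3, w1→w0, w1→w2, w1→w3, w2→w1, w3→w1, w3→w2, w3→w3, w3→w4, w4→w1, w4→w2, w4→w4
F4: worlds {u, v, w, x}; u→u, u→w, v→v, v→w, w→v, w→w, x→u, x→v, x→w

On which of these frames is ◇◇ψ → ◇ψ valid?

Frame correspondent (Sahlqvist): ∀x ∀y (xR²y → ∃w (y = w ∧ xRw)) — i.e. a generalized confluence (Geach) condition.
F1: condition met.
F2: fails — bR²b but no w with b=w and bRw.
F3: fails — w0R²w2 but no w with w2=w and w0Rw.
F4: fails — uR²v but no t with v=t and uRt.

F1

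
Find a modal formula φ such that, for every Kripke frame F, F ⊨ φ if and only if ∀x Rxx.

□p → p

This is reflexivity; the standard corresponding axiom is T: □p → p.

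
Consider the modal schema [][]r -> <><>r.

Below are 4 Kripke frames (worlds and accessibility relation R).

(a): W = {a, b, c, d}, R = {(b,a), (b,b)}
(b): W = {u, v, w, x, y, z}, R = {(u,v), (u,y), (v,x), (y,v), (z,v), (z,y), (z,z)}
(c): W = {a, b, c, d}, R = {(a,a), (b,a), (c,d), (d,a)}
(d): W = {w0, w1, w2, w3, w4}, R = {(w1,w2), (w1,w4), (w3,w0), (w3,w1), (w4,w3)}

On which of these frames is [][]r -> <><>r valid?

(c)

This is the axiom for a generalized confluence (Geach) condition; its first-order frame correspondent is forall x exists w (x R^2 w & x R^2 w).
(a): fails — at a but no w with aR²w and aR²w.
(b): fails — at v but no t with vR²t and vR²t.
(c): ✓.
(d): fails — at w0 but no w with w0R²w and w0R²w.
Valid on: (c).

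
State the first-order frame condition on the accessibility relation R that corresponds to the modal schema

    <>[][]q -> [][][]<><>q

This is a Sahlqvist (Geach-type) schema ◇^1□^2q → □^3◇^2q.
First-order correspondent: forall x forall y forall z ((xRy & x R^3 z) -> exists w (y R^2 w & z R^2 w)).

forall x forall y forall z ((xRy & x R^3 z) -> exists w (y R^2 w & z R^2 w))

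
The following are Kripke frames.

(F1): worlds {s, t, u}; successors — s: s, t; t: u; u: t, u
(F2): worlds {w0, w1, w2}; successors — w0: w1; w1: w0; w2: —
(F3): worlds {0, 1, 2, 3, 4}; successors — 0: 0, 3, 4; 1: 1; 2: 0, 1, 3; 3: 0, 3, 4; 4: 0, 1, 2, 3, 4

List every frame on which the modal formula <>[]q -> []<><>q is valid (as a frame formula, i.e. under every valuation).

This is the axiom for a generalized confluence (Geach) condition; its first-order frame correspondent is forall x forall y forall z ((xRy & xRz) -> exists w (yRw & z R^2 w)).
(F1): condition met.
(F2): fails — w0Rw1, w0Rw1 but no w with w1Rw and w1R²w.
(F3): fails — 2R0, 2R1 but no w with 0Rw and 1R²w.
Valid on: (F1).

(F1)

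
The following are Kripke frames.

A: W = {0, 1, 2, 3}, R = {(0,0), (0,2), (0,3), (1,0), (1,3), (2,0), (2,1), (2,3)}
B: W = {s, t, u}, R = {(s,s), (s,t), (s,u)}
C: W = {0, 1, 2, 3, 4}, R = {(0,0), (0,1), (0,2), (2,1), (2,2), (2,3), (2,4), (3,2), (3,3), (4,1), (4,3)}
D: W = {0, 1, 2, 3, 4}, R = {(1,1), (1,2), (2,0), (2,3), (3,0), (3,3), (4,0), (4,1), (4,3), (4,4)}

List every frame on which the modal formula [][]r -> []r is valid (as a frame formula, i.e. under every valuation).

B, D

Frame correspondent (Sahlqvist): forall x forall y (Rxy -> exists z (Rxz & Rzy)) — i.e. density.
A: fails — R21 but no z with R2z and Rz1.
B: ✓.
C: fails — R41 but no z with R4z and Rz1.
D: ✓.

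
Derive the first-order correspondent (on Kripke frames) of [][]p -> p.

forall x exists w (x R^2 w & x = w)

This is a Sahlqvist (Geach-type) schema ◇^0□^2p → □^0◇^0p.
Minimal-valuation argument: fix x; take any y with xR^0y and any z with xR^0z. Set V(p) to the set of worlds R-reachable from y in exactly 2 steps. Then □^2p holds at y, so the antecedent holds at x; validity forces ◇^0p at z, giving a w with zR^0w and yR^2w.
First-order correspondent: forall x exists w (x R^2 w & x = w).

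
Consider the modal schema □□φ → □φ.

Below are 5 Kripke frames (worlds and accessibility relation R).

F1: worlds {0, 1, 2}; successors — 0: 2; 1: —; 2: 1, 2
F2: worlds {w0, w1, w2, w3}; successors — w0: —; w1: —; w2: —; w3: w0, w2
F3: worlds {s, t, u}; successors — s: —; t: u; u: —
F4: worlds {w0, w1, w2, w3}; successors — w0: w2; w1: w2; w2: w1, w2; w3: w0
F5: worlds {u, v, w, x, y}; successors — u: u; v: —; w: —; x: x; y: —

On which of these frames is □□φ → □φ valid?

This is the axiom for density; its first-order frame correspondent is ∀x ∀y (Rxy → ∃z (Rxz ∧ Rzy)).
F1: holds.
F2: fails — Rw3w2 but no z with Rw3z and Rzw2.
F3: fails — Rtu but no z with Rtz and Rzu.
F4: fails — Rw3w0 but no z with Rw3z and Rzw0.
F5: holds.

F1, F5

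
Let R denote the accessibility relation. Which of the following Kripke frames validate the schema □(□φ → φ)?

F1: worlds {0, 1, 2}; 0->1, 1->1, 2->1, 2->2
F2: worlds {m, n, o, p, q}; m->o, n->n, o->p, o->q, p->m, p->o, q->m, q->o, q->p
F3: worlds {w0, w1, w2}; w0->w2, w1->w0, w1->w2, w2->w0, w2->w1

The schema corresponds to shift-reflexivity: ∀x ∀y (Rxy → Ryy).
F1: satisfies the condition.
F2: fails — Rop but not Rpp.
F3: fails — Rw1w2 but not Rw2w2.
Valid on: F1.

F1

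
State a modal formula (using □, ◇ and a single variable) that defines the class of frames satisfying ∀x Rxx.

The condition is reflexivity. The T schema □s → s defines it.
Suppose □s→s is valid. At any x set V(s)={w : Rxw}. Then □s holds at x, so s holds at x, i.e. Rxx.

□s → s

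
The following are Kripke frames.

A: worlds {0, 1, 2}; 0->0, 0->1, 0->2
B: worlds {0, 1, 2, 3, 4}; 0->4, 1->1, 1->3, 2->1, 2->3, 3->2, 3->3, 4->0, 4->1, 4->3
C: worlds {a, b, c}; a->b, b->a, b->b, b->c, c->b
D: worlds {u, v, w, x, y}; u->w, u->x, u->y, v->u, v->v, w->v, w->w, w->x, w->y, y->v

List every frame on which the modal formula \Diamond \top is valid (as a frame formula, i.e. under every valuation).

This is the axiom for seriality; its first-order frame correspondent is \forall x \exists y Rxy.
A: fails — world 1 has no successor.
B: ✓.
C: ✓.
D: fails — world x has no successor.
Valid on: B, C.

B, C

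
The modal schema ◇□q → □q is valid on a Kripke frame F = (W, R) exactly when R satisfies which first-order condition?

The Euclidean property

Replacing q by ¬q and contraposing gives the equivalent schema ◇q → □◇q.
Suppose ◇q→□◇q is valid. Take Rxy, Rxz and set V(q)={y}. Then ◇q at x, so □◇q at x, so ◇q at z, so some w with Rzw has q; w=y, i.e. Rzy. By symmetry of the argument, Ryz.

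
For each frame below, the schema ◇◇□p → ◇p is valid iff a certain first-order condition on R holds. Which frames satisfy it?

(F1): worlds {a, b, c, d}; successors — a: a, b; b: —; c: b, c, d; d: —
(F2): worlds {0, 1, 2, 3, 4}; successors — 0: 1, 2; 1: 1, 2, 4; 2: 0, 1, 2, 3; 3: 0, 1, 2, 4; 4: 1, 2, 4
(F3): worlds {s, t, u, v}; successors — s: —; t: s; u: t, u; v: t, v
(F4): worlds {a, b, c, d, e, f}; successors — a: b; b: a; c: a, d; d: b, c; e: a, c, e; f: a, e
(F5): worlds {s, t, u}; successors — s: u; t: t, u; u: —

(F2)

Frame correspondent (Sahlqvist): ∀x ∀y (xR²y → ∃w (yRw ∧ xRw)) — i.e. a generalized confluence (Geach) condition.
(F1): fails — aR²b but no w with bRw and aRw.
(F2): condition met.
(F3): fails — uR²s but no w with sRw and uRw.
(F4): fails — eR²a but no w with aRw and eRw.
(F5): fails — tR²u but no w with uRw and tRw.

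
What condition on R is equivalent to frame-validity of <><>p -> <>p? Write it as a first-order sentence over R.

forall x forall y (x R^2 y -> exists w (y = w & xRw))

This is a Sahlqvist (Geach-type) schema ◇^2□^0p → □^0◇^1p.
First-order correspondent: forall x forall y (x R^2 y -> exists w (y = w & xRw)).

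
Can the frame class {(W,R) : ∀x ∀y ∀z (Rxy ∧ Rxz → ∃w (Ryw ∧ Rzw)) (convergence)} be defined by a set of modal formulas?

Yes: it is convergence, defined by the .2 schema ◇□p → □◇p.
Suppose ◇□p→□◇p is valid. Take Rxy, Rxz and set V(p)={w : Ryw}. Then □p at y so ◇□p at x, so □◇p at x, so ◇p at z, giving w with Rzw and Ryw.

Yes — defined by ◇□p → □◇p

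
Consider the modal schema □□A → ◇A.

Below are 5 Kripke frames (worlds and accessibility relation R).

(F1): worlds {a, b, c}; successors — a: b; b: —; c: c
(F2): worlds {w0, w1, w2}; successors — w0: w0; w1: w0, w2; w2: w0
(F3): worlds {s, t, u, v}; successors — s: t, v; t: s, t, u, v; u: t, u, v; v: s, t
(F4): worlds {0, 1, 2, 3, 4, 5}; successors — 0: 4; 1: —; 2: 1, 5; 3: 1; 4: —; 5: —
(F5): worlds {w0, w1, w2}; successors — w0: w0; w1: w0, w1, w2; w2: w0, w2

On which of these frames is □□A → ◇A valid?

Frame correspondent (Sahlqvist): ∀x ∃w (xR²w ∧ xRw) — i.e. a generalized confluence (Geach) condition.
(F1): fails — at a but no w with aR²w and aRw.
(F2): satisfies the condition.
(F3): satisfies the condition.
(F4): fails — at 0 but no w with 0R²w and 0Rw.
(F5): satisfies the condition.

(F2), (F3), (F5)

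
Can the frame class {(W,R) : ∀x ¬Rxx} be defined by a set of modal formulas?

If a class were modally definable it would be closed under surjective bounded morphisms (Goldblatt–Thomason).
The 5-cycle (worlds s,t,u,v,w with s→t→u→v→w→s) is irreflexive, and the map sending every world to a single reflexive point • is a surjective bounded morphism (forth: every edge maps to (•,•); back: every world has a successor). So any modal formula valid on the 5-cycle is also valid on the reflexive point, which is not irreflexive.
So the class is not modally definable.

No — not modally definable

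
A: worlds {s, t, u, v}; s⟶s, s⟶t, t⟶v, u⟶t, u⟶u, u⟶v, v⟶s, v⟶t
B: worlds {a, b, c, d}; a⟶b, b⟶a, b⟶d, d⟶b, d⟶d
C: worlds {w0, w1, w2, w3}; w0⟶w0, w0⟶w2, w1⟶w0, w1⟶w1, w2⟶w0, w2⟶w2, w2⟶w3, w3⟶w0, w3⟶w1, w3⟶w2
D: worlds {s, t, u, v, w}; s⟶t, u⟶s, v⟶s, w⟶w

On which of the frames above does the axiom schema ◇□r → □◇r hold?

The schema corresponds to convergence: ∀x ∀y ∀z (Rxy ∧ Rxz → ∃w (Ryw ∧ Rzw)).
A: fails — Rss and Rst but s and t have no common successor.
B: ✓.
C: ✓.
D: fails — Rst and Rst but t and t have no common successor.

B, C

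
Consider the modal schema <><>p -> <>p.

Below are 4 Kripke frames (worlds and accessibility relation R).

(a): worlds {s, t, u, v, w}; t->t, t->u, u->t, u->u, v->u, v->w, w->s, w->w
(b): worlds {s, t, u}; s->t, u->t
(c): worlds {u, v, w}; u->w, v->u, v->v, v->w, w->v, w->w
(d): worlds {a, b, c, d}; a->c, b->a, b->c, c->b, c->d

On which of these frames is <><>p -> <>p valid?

(b)

This is the axiom for transitivity; its first-order frame correspondent is forall x forall y forall z (Rxy & Ryz -> Rxz).
(a): fails — Rvw and Rws but not Rvs.
(b): ✓.
(c): fails — Ruw and Rwv but not Ruv.
(d): fails — Rbc and Rcd but not Rbd.
Valid on: (b).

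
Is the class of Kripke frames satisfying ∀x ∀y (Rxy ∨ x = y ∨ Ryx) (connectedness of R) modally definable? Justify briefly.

Not definable by any modal formula

Any modally definable frame class is closed under disjoint unions.
Take 2 disjoint single-world reflexive frames: each is trivially connected, but their disjoint union has 2 worlds with no edge between distinct components, so it is not connected.
Hence connectedness of R is not modally definable.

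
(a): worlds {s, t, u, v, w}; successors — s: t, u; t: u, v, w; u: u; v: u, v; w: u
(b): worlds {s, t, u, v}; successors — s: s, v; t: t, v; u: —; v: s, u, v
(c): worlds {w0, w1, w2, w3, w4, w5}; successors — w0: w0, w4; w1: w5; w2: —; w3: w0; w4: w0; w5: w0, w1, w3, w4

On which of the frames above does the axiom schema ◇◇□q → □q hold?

none

The schema corresponds to a generalized confluence (Geach) condition: ∀x ∀y ∀z ((xR²y ∧ xRz) → ∃w (yRw ∧ z = w)).
(a): fails — sR²u, sRt but no w* with uRw* and t=w*.
(b): fails — sR²u, sRs but no w with uRw and s=w.
(c): fails — w0R²w4, w0Rw4 but no w with w4Rw and w4=w.
Valid on no frame.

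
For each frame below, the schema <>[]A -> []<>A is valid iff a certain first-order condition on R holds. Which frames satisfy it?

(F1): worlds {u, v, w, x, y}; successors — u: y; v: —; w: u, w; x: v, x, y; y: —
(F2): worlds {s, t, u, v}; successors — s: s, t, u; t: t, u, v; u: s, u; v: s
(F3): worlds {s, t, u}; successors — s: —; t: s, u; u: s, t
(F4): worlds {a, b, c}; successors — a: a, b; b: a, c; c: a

(F4)

Frame correspondent (Sahlqvist): forall x forall y forall z (Rxy & Rxz -> exists w (Ryw & Rzw)) — i.e. convergence.
(F1): fails — Ruy and Ruy but y and y have no common successor.
(F2): fails — Rtv and Rtt but v and t have no common successor.
(F3): fails — Rtu and Rts but u and s have no common successor.
(F4): condition met.
Valid on: (F4).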